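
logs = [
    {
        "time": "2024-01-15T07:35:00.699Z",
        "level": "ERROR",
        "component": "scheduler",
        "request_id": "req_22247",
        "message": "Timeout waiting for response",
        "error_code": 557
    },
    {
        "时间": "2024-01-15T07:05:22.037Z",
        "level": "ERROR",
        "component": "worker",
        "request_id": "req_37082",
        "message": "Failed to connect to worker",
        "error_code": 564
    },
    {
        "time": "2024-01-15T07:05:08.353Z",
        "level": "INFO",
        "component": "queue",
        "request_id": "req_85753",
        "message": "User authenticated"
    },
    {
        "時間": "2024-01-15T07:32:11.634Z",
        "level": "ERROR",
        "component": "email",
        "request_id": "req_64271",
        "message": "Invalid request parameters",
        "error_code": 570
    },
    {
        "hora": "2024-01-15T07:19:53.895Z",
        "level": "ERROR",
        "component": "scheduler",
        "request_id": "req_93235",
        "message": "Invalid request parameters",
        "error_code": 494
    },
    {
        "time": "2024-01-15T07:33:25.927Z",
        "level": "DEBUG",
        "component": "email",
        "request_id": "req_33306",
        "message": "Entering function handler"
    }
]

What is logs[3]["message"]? "Invalid request parameters"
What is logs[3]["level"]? "ERROR"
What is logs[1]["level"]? "ERROR"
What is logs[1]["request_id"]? "req_37082"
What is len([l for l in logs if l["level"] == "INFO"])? 1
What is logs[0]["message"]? "Timeout waiting for response"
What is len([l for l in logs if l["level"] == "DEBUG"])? 1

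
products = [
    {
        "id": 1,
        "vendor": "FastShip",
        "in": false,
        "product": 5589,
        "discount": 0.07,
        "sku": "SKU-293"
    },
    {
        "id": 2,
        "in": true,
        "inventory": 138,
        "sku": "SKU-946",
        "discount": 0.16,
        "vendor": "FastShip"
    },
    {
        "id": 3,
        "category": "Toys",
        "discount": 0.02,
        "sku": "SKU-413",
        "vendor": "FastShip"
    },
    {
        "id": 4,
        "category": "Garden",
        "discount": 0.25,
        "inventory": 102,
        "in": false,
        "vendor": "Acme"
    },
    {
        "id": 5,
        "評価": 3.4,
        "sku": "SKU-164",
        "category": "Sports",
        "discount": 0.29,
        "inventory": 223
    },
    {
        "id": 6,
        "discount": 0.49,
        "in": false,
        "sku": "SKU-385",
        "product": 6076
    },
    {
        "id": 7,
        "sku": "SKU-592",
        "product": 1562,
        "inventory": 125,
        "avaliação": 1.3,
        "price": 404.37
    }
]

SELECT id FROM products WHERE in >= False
[1, 2, 4, 6]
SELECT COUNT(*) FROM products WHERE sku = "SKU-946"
1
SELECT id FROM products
[1, 2, 3, 4, 5, 6, 7]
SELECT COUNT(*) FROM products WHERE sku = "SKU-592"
1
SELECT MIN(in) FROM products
False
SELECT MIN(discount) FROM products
0.02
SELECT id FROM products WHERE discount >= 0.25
[4, 5, 6]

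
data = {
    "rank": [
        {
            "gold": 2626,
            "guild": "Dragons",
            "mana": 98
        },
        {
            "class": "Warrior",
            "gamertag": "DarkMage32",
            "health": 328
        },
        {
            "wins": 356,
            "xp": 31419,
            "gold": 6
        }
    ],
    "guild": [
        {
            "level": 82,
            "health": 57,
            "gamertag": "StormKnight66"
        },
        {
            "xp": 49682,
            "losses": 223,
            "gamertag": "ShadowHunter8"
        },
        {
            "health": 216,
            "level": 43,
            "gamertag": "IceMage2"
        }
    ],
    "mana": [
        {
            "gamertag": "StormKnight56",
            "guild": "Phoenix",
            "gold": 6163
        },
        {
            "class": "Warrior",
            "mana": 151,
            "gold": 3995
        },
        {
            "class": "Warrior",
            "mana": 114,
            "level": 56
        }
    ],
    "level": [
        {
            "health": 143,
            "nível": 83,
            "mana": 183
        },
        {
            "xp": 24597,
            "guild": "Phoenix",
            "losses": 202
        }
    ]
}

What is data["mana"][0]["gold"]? 6163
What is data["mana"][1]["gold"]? 3995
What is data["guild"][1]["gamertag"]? "ShadowHunter8"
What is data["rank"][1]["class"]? "Warrior"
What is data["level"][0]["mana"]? 183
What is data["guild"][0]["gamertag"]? "StormKnight66"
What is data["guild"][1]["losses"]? 223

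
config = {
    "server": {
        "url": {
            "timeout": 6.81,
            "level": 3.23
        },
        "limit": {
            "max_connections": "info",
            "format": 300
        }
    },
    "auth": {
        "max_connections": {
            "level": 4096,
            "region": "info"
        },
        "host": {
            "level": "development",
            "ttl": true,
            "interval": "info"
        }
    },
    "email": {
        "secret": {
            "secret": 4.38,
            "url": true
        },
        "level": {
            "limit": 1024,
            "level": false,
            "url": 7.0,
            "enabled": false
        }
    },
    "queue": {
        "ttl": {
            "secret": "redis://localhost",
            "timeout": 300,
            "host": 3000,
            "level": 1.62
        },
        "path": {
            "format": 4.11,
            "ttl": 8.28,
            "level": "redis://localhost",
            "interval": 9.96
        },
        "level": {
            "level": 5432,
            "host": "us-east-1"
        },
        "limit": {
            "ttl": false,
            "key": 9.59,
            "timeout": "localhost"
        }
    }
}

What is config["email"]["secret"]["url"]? True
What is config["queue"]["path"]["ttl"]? 8.28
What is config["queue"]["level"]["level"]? 5432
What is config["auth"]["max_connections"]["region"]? "info"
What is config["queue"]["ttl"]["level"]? 1.62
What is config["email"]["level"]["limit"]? 1024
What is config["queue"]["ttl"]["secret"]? "redis://localhost"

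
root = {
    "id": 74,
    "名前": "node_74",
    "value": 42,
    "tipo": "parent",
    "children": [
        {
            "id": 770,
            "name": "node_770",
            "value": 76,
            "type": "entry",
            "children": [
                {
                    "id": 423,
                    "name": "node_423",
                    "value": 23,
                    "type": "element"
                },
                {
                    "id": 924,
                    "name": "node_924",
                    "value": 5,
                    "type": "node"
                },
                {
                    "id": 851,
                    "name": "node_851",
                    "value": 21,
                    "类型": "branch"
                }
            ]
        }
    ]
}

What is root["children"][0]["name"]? "node_770"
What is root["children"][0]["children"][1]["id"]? 924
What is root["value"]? 42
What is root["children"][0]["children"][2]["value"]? 21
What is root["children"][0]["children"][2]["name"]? "node_851"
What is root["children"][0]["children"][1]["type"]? "node"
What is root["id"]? 74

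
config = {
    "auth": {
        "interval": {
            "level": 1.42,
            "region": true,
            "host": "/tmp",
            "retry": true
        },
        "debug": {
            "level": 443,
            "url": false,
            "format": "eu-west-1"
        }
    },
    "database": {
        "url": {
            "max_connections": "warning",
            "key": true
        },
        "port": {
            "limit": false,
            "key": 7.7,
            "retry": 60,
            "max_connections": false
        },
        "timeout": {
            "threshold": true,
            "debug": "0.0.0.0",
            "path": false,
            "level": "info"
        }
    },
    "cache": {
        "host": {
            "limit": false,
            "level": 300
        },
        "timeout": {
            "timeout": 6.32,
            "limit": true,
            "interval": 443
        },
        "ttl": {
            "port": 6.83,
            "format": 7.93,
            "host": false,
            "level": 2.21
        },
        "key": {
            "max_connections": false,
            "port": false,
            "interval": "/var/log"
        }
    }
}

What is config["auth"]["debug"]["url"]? False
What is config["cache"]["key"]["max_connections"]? False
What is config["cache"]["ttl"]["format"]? 7.93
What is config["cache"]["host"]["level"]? 300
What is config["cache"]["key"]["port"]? False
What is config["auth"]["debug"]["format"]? "eu-west-1"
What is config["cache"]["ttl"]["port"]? 6.83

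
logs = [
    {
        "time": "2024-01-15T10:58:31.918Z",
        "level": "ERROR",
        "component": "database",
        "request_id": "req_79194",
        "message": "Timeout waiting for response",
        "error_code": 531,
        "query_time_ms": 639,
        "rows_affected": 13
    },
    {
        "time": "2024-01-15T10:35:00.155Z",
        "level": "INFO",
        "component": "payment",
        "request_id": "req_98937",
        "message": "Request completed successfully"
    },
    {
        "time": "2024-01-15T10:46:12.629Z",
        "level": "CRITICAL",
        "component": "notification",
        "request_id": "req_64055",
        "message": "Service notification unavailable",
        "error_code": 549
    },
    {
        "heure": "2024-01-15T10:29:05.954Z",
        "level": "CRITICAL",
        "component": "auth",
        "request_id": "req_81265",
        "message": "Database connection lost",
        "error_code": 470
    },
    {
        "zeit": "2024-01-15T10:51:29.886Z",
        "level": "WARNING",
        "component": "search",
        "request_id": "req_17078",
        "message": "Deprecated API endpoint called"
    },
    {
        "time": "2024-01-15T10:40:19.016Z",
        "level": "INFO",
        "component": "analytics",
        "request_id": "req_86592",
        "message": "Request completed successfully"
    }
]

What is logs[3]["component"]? "auth"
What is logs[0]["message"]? "Timeout waiting for response"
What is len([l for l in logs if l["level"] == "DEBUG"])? 0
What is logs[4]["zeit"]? "2024-01-15T10:51:29.886Z"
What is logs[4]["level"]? "WARNING"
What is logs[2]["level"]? "CRITICAL"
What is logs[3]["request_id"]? "req_81265"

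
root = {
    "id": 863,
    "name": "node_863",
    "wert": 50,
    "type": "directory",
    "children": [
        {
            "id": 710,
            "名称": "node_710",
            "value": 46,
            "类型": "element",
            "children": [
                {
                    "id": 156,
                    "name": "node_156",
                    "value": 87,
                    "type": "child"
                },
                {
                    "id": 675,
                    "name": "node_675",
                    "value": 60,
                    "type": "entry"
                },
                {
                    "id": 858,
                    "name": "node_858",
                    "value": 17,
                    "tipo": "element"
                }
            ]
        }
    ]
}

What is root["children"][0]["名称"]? "node_710"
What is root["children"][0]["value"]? 46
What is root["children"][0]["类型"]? "element"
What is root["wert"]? 50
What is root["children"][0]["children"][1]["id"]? 675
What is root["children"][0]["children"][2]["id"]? 858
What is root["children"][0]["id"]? 710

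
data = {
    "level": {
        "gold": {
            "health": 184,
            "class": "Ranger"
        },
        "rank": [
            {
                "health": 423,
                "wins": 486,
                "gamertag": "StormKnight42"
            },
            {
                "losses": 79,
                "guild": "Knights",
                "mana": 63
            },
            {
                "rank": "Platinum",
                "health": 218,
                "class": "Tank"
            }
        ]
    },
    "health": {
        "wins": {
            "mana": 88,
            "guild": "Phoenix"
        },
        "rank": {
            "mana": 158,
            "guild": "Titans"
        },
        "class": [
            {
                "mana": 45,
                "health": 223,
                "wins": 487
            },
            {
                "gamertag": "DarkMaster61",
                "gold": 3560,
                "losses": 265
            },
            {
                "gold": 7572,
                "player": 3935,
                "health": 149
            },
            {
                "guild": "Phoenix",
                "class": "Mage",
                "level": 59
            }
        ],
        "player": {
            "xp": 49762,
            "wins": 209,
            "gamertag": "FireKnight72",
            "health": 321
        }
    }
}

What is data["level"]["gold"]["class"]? "Ranger"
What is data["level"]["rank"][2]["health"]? 218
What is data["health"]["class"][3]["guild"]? "Phoenix"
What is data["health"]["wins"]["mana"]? 88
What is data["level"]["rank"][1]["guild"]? "Knights"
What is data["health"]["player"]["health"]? 321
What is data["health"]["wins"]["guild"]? "Phoenix"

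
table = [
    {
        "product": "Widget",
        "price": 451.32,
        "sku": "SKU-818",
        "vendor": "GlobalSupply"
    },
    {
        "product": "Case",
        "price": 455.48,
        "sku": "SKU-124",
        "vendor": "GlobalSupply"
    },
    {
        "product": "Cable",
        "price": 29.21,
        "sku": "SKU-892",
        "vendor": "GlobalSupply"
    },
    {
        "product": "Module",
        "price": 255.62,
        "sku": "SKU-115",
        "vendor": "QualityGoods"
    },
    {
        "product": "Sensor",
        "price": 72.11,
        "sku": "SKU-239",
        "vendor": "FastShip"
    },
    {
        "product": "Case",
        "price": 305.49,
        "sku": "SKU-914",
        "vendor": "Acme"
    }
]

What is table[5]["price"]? 305.49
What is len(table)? 6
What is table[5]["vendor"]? "Acme"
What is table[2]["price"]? 29.21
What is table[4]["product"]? "Sensor"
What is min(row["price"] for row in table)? 29.21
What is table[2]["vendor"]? "GlobalSupply"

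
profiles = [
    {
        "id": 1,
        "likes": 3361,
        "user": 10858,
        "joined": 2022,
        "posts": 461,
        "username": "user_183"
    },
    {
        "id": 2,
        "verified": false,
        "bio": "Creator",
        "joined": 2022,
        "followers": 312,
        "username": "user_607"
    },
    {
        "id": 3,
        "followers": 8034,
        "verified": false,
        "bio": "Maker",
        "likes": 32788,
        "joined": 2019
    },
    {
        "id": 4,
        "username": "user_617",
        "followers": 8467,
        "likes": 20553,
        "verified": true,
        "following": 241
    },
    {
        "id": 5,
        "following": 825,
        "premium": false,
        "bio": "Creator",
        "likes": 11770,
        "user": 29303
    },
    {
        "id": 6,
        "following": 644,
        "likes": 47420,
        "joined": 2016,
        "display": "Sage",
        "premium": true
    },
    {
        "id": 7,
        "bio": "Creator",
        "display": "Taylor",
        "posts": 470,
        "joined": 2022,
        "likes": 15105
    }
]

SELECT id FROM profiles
[1, 2, 3, 4, 5, 6, 7]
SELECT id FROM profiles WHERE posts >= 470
[7]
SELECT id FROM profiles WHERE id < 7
[1, 2, 3, 4, 5, 6]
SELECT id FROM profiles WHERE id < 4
[1, 2, 3]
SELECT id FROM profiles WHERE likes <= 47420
[1, 3, 4, 5, 6, 7]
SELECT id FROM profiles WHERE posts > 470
[]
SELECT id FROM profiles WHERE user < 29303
[1]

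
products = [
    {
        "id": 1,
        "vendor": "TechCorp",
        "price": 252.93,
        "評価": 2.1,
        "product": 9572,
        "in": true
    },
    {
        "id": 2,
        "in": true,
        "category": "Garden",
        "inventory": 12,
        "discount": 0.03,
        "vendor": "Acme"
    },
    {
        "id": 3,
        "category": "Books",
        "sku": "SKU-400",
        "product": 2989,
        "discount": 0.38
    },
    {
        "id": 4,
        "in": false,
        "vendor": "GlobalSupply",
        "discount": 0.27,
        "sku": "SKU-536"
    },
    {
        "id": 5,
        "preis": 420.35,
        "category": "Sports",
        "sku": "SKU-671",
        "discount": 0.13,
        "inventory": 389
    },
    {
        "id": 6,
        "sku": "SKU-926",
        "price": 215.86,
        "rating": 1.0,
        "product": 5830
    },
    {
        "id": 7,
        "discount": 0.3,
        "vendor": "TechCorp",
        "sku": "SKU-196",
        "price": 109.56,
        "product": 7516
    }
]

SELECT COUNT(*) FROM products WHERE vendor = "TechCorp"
2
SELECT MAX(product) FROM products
9572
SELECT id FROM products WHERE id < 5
[1, 2, 3, 4]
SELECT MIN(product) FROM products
2989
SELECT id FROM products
[1, 2, 3, 4, 5, 6, 7]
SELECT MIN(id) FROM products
1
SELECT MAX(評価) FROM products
2.1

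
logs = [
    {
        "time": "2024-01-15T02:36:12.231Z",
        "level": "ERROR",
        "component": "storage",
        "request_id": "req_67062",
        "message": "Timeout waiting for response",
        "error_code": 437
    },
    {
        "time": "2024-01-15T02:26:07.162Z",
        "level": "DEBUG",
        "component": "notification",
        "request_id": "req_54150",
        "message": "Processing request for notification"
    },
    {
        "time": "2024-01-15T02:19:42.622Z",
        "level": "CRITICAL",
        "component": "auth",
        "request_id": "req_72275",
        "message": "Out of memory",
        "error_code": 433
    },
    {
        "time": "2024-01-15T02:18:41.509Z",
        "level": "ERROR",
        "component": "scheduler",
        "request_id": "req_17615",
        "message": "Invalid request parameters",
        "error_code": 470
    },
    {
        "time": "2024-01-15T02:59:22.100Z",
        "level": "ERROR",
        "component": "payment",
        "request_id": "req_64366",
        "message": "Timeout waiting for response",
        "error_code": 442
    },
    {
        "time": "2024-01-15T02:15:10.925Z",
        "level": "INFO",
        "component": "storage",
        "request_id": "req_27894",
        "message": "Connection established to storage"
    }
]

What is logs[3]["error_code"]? 470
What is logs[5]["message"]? "Connection established to storage"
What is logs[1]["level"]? "DEBUG"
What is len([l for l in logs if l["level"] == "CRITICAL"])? 1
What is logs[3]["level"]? "ERROR"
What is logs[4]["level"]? "ERROR"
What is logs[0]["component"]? "storage"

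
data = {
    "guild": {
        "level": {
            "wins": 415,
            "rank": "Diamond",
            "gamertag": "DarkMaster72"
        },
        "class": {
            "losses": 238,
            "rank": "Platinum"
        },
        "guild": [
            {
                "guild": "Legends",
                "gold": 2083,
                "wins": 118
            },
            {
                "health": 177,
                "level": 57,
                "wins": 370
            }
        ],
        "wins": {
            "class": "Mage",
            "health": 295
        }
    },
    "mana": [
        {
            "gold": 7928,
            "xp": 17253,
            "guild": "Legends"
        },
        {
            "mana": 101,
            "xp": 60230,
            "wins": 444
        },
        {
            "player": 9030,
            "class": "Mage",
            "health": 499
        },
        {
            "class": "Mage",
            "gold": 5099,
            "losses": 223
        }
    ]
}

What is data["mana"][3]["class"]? "Mage"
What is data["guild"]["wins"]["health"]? 295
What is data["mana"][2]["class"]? "Mage"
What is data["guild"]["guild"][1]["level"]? 57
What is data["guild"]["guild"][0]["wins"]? 118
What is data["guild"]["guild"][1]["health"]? 177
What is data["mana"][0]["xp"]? 17253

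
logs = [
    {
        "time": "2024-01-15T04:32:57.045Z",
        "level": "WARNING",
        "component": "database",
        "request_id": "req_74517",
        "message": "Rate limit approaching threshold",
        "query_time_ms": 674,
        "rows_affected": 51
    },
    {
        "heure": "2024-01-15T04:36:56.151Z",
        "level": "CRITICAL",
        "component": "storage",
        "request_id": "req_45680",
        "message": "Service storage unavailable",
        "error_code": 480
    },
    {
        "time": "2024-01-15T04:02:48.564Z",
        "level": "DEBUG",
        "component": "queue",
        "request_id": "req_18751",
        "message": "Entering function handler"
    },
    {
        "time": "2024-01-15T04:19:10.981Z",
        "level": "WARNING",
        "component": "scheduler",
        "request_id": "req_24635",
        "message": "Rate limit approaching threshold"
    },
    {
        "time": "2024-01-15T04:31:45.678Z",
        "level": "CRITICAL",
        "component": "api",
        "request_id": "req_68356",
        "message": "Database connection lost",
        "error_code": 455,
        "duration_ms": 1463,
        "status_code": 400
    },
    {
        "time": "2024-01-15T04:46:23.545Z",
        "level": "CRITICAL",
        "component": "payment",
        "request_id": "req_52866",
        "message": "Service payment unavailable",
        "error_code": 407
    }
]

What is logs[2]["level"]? "DEBUG"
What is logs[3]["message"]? "Rate limit approaching threshold"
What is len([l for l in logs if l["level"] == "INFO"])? 0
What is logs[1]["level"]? "CRITICAL"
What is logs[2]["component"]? "queue"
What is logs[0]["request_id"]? "req_74517"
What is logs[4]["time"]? "2024-01-15T04:31:45.678Z"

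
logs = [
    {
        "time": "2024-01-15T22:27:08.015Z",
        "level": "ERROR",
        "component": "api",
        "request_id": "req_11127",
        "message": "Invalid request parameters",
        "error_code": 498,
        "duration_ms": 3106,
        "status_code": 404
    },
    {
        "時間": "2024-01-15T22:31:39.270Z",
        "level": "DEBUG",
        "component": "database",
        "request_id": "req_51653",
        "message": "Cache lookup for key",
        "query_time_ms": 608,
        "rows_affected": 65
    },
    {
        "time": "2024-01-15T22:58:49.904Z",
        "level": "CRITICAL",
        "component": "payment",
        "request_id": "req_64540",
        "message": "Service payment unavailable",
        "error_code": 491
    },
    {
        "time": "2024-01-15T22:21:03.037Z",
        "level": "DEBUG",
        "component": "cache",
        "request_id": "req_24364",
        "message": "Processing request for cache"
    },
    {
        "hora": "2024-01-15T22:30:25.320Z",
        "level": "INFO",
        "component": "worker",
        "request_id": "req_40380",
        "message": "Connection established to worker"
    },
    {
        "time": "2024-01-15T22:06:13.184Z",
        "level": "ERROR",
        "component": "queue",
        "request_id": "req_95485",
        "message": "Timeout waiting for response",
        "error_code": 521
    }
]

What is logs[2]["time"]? "2024-01-15T22:58:49.904Z"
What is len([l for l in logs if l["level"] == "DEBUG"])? 2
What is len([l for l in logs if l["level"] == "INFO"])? 1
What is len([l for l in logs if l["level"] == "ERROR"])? 2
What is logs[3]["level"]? "DEBUG"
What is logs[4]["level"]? "INFO"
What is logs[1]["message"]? "Cache lookup for key"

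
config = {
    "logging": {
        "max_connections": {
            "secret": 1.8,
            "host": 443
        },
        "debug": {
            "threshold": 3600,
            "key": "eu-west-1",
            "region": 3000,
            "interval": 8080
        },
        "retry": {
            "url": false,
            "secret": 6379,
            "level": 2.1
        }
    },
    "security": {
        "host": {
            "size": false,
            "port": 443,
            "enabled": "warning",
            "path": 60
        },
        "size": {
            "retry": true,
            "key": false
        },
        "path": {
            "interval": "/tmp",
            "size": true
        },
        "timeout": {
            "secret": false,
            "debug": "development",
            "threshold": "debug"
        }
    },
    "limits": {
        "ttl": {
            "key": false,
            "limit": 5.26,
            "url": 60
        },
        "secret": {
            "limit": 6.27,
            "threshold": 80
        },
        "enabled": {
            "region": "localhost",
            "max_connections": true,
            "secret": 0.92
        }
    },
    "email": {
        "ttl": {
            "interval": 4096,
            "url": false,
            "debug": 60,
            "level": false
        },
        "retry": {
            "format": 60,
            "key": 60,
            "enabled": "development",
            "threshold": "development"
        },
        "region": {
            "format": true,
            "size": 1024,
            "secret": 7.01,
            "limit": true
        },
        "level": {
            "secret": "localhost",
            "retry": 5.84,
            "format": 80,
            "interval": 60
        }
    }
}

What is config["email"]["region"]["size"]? 1024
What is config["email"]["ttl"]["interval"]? 4096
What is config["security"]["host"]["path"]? 60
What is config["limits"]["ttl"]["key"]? False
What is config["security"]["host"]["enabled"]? "warning"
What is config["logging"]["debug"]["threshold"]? 3600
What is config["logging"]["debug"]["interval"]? 8080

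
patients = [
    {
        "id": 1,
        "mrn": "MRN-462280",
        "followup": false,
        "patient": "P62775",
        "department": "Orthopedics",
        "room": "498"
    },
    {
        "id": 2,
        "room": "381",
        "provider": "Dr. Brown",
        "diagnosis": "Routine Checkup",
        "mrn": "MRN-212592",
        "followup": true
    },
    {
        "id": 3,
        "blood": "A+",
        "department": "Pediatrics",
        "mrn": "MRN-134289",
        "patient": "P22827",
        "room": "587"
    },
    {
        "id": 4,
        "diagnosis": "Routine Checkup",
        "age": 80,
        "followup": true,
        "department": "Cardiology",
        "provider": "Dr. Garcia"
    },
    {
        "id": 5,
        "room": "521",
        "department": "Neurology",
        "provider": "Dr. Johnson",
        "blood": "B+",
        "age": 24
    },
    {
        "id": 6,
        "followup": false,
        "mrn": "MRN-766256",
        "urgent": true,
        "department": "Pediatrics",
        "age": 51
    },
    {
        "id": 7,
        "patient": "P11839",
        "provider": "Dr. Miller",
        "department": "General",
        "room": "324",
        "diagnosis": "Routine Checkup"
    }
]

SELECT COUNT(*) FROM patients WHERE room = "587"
1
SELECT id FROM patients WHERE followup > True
[]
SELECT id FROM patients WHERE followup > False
[2, 4]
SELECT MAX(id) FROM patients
7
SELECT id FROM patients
[1, 2, 3, 4, 5, 6, 7]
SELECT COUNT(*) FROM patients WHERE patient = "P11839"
1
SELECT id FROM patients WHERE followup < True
[1, 6]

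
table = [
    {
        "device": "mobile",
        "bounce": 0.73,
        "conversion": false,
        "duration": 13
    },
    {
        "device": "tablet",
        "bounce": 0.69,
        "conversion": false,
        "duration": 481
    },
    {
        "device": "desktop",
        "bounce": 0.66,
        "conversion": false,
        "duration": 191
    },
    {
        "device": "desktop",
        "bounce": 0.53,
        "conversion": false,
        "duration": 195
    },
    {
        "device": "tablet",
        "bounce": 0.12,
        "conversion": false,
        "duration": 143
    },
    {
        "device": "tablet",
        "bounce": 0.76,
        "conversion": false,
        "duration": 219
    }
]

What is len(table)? 6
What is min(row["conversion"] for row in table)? False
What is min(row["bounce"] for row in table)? 0.12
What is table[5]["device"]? "tablet"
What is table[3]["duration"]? 195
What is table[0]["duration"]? 13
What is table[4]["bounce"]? 0.12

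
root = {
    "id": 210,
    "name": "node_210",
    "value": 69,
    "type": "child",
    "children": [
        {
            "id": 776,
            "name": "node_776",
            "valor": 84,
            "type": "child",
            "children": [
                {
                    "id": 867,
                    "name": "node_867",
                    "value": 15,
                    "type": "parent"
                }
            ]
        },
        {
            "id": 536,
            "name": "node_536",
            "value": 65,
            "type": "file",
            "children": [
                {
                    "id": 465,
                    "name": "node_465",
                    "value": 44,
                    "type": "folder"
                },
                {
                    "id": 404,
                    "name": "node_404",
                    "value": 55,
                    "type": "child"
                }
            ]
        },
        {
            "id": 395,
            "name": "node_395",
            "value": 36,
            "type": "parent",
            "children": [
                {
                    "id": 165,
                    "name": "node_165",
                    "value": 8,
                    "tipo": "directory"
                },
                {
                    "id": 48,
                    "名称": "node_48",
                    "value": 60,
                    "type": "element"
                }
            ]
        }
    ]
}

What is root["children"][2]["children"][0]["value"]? 8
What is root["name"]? "node_210"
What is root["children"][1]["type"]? "file"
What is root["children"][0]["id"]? 776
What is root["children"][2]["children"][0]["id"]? 165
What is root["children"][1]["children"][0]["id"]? 465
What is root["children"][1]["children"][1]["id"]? 404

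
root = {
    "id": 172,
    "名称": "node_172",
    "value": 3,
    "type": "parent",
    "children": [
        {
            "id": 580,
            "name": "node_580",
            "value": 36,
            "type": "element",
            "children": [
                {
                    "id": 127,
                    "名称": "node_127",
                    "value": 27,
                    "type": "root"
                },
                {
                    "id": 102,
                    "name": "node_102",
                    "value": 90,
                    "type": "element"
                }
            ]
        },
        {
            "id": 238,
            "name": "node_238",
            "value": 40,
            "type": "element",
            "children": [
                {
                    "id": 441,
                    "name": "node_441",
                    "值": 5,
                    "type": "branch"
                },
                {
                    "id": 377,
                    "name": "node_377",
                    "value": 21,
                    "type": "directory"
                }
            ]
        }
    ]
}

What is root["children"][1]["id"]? 238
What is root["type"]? "parent"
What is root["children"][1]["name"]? "node_238"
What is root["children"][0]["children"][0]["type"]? "root"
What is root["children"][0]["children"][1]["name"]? "node_102"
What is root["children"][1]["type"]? "element"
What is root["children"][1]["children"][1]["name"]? "node_377"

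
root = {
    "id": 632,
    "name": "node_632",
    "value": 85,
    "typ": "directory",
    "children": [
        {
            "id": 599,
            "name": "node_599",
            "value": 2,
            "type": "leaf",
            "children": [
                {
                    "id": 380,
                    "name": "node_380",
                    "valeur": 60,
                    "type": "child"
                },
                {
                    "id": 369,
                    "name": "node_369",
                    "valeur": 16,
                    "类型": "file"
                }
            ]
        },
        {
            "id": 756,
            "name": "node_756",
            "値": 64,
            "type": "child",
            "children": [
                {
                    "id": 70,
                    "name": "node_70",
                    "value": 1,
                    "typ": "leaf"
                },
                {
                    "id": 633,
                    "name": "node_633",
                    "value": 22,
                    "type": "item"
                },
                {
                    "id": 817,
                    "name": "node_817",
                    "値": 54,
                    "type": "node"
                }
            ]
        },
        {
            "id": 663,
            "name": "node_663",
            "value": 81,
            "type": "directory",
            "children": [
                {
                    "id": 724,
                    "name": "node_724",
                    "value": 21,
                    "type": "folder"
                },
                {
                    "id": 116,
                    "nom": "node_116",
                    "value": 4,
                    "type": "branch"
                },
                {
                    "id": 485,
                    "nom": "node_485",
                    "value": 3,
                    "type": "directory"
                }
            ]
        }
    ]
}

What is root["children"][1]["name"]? "node_756"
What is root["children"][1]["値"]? 64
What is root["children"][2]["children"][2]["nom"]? "node_485"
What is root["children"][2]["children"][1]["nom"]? "node_116"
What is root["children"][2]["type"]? "directory"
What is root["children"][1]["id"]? 756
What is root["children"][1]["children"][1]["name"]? "node_633"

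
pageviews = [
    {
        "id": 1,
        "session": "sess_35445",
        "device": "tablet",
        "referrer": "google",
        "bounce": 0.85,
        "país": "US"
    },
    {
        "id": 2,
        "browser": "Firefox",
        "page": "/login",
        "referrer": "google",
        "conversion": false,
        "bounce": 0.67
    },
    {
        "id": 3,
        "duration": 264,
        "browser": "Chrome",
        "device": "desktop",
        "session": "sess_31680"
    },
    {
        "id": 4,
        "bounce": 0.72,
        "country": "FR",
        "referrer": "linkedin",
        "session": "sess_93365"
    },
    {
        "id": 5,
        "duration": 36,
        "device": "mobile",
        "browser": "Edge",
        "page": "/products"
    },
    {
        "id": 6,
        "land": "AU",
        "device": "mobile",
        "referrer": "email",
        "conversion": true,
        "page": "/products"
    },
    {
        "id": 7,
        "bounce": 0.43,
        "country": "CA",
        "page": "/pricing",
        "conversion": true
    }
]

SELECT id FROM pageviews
[1, 2, 3, 4, 5, 6, 7]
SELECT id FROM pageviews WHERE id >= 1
[1, 2, 3, 4, 5, 6, 7]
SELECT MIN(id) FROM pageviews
1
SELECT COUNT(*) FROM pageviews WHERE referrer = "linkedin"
1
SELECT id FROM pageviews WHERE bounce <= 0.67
[2, 7]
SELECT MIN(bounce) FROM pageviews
0.43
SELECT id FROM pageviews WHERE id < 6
[1, 2, 3, 4, 5]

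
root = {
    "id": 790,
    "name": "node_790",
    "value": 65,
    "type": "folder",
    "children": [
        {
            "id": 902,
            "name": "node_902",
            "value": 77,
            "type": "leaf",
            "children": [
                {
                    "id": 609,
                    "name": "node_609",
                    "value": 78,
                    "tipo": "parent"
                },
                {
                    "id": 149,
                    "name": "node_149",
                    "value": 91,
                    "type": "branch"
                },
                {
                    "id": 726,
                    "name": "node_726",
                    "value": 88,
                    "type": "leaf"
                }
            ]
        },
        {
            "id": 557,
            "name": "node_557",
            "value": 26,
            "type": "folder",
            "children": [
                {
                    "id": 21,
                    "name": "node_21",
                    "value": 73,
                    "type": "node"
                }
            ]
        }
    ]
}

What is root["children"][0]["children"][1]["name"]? "node_149"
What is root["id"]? 790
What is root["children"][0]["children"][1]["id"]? 149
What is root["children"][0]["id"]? 902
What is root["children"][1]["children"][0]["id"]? 21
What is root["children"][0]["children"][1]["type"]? "branch"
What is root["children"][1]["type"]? "folder"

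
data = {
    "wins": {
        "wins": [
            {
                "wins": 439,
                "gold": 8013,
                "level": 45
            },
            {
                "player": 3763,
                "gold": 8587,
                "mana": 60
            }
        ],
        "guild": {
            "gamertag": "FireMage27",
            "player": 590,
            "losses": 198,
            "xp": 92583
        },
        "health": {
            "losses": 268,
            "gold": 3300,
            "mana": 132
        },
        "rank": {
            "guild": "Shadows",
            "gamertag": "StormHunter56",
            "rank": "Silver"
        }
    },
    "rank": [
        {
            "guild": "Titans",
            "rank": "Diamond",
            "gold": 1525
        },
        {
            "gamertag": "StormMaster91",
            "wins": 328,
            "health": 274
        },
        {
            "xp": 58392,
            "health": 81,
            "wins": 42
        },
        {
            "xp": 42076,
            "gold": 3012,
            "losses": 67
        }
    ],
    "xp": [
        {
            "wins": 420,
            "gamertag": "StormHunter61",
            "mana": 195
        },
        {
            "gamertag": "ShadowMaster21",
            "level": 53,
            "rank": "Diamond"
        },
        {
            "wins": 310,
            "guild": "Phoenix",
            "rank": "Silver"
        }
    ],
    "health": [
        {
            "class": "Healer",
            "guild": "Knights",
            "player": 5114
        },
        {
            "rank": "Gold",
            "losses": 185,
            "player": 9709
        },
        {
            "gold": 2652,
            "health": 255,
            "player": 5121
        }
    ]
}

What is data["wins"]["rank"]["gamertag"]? "StormHunter56"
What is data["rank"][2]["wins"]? 42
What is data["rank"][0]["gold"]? 1525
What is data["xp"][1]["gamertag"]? "ShadowMaster21"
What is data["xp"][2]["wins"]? 310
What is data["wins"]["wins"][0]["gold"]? 8013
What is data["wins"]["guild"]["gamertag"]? "FireMage27"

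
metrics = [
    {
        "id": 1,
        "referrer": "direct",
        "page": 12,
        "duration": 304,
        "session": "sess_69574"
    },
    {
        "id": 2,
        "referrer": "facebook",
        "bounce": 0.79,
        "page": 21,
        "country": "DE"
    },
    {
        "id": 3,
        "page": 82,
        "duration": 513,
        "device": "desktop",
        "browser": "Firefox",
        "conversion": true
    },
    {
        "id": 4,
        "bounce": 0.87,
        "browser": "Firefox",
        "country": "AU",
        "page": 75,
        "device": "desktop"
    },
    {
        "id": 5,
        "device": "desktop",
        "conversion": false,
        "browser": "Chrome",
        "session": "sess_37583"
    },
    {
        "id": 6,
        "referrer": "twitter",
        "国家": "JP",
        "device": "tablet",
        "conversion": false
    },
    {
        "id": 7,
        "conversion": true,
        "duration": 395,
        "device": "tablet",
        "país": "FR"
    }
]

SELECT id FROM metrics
[1, 2, 3, 4, 5, 6, 7]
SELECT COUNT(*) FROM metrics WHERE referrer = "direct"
1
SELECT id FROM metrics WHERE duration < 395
[1]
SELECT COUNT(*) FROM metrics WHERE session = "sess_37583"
1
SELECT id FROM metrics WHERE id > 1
[2, 3, 4, 5, 6, 7]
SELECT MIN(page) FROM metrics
12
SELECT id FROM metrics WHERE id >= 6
[6, 7]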